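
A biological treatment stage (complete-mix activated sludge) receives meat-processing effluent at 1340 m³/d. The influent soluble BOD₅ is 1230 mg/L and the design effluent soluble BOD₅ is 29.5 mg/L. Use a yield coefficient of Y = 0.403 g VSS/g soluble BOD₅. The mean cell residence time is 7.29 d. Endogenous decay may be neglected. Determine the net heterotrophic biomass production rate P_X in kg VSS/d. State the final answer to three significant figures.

P_X ≈ 648 kg VSS/d

With endogenous decay neglected, the observed yield equals the true yield: Y_obs = Y = 0.403 g VSS/g soluble BOD₅.
Q·(S₀ − S) = 1340 × (1230 − 29.5) × 10⁻³ = 1609 kg/d removed.
Net biomass production P_X = Y_obs × Q·(S₀ − S) = 0.4030 × 1609 = 648.3 kg VSS/d.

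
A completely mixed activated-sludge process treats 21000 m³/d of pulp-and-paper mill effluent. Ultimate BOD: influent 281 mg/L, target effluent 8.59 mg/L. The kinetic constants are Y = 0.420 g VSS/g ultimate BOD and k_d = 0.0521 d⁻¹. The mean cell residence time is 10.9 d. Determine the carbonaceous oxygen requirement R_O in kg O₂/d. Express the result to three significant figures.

Y_obs = Y / (1 + k_d θ_c) = 0.420 / (1 + 0.0521 × 10.9) = 0.420 / 1.568 = 0.2679.
ΔS = 281 − 8.59 = 272.4 mg/L, so the substrate removal rate is 21000 × 272.4/1000 = 5721 kg ultimate BOD/d.
Net sludge production P_X = 0.2679 × 5721 = 1532 kg VSS/d.
Carbonaceous O₂ demand = substrate oxidised − cell-mass equivalent = 5721 − 1.42 × 1532 = 3545 kg O₂/d.

R_O ≈ 3540 kg O₂/d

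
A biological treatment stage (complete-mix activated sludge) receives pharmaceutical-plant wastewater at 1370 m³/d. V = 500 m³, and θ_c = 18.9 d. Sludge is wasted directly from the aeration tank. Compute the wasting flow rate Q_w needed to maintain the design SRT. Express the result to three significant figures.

Wasting from the aeration tank: Q_w = V / θ_c = 500.0 / 18.9 = 26.46 m³/d.

Q_w ≈ 26.5 m³/d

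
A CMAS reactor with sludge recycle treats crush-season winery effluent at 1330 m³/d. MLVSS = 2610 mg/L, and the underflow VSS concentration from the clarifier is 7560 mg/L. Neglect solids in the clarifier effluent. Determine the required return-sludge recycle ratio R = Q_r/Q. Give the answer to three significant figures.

Mass balance around the secondary clarifier (neglecting effluent solids): R = X / (X_r − X) = 2610 / (7560 − 2610) = 0.5273.

R ≈ 0.527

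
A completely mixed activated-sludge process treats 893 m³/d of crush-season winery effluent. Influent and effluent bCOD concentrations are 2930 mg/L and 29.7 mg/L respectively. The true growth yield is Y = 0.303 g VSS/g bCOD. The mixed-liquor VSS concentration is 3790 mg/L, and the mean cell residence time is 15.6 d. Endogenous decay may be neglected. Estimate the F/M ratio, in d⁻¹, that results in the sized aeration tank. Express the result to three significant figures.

Biomass mass balance (decay neglected): V·X = Y·Q·(S₀ − S)·θ_c, so V = 0.303 × 893 × (2930 − 29.7) × 15.6 / 3790 = 3230 m³.
F/M = Q·S₀ / (V·X) = 893 × 2930 / (3230 × 3790) = 0.2137 g bCOD·(g VSS·d)⁻¹.

F/M ≈ 0.214 d⁻¹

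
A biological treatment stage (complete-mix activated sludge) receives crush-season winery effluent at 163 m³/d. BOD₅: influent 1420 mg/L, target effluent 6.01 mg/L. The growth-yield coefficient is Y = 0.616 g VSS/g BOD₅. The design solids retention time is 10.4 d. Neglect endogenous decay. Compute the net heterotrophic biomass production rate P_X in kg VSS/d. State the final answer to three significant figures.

With endogenous decay neglected, the observed yield equals the true yield: Y_obs = Y = 0.616 g VSS/g BOD₅.
Mass of BOD₅ removed per day: Q(S₀ − S) = 163 × 1414 g/m³ = 230.5 kg/d.
Net biomass production P_X = Y_obs × Q·(S₀ − S) = 0.6160 × 230.5 = 142.0 kg VSS/d.

P_X ≈ 142 kg VSS/d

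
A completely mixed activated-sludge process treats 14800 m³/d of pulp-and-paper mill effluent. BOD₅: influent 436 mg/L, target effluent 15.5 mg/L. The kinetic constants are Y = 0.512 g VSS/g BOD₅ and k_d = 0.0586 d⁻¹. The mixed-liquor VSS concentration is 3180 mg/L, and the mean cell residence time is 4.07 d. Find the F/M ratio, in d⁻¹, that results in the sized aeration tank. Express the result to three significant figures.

F/M ≈ 0.616 d⁻¹

From the SRT design equation V = Y Q (S₀−S) θ_c / [X (1 + k_d θ_c)] = 0.512 × 14800 × (436 − 15.5) × 4.07 / [3180 × (1 + 0.0586 × 4.07)] = 1.3×10^7 / 3938 = 3293 m³.
Food-to-microorganism ratio F/M = Q S₀ / (V X) = 14800 × 436 / (3293 × 3180) = 0.6162 d⁻¹.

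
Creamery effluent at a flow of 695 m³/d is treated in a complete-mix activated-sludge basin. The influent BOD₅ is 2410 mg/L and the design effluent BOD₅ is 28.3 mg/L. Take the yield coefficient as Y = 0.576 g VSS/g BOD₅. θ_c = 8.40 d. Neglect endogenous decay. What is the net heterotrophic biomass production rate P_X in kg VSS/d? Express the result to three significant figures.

With endogenous decay neglected, the observed yield equals the true yield: Y_obs = Y = 0.576 g VSS/g BOD₅.
Q·(S₀ − S) = 695 × (2410 − 28.3) × 10⁻³ = 1655 kg/d removed.
So the net sludge growth is P_X = 0.5760 × 1655 = 953.4 kg VSS/d.

P_X ≈ 953 kg VSS/d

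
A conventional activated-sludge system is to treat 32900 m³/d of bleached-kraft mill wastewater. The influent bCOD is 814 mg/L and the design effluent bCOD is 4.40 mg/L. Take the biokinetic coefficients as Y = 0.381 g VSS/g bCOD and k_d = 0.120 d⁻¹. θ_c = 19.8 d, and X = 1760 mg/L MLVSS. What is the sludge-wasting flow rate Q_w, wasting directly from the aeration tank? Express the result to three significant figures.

Steady-state biomass mass balance: V·X·(1 + k_d·θ_c) = Y·Q·(S₀ − S)·θ_c, so V = 0.381 × 32900 × (814 − 4.40) × 19.8 / [1760 × (1 + 0.120 × 19.8)] = 2.01×10^8 / 5942 = 33817 m³.
With mixed-liquor wasting, θ_c = V/Q_w, so Q_w = V/θ_c = 33817/19.8 = 1708 m³/d.

Q_w ≈ 1710 m³/d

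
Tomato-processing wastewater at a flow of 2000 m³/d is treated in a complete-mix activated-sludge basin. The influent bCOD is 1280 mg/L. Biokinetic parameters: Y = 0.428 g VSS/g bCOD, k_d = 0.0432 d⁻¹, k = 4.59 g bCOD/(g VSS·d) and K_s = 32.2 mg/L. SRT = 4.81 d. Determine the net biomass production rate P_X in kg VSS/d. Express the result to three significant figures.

P_X ≈ 904 kg VSS/d

Effluent substrate depends only on kinetics and SRT: S = K_s(1 + k_d θ_c) / [θ_c(Yk − k_d) − 1] = 32.2 × (1 + 0.0432 × 4.81) / [4.81 × (0.428 × 4.59 − 0.0432) − 1] = 38.89 / 8.242 = 4.719 mg/L.
Correct the yield for decay: Y_obs = Y/(1 + k_d θ_c) = 0.428 / (1 + 0.0432 × 4.81) = 0.428 / 1.208 = 0.3544.
Substrate removed = Q·(S₀ − S) = 2000 m³/d × (1280 − 4.72) g/m³ = 2.55×10^6 g/d = 2551 kg/d.
So the net sludge growth is P_X = 0.3544 × 2551 = 903.8 kg VSS/d.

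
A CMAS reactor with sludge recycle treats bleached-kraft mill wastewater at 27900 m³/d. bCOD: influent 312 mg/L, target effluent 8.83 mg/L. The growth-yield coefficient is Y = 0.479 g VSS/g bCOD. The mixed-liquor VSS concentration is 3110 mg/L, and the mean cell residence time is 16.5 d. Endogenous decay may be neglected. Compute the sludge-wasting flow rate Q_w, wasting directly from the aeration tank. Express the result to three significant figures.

Q_w ≈ 1300 m³/d

Biomass mass balance (decay neglected): V·X = Y·Q·(S₀ − S)·θ_c, so V = 0.479 × 27900 × (312 − 8.83) × 16.5 / 3110 = 21496 m³.
With mixed-liquor wasting, θ_c = V/Q_w, so Q_w = V/θ_c = 21496/16.5 = 1303 m³/d.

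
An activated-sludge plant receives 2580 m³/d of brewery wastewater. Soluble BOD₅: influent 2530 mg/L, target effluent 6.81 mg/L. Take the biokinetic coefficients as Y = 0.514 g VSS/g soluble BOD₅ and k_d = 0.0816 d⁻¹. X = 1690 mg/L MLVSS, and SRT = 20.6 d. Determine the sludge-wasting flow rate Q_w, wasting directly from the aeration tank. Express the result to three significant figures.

Q_w ≈ 739 m³/d

Rearranging the biomass balance for a CMAS with decay, V = Y·Q·ΔS·θ_c / [X·(1+k_d θ_c)] = 0.514 × 2580 × (2530 − 6.81) × 20.6 / [1690 × (1 + 0.0816 × 20.6)] = 6.89×10^7 / 4531 = 15213 m³.
Wasting from the aeration tank: Q_w = V / θ_c = 15213 / 20.6 = 738.5 m³/d.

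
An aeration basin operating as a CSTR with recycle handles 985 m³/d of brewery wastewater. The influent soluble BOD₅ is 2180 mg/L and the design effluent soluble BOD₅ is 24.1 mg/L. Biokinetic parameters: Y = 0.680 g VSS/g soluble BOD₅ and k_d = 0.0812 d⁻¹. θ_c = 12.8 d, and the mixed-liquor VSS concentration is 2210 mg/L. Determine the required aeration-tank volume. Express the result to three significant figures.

Rearranging the biomass balance for a CMAS with decay, V = Y·Q·ΔS·θ_c / [X·(1+k_d θ_c)] = 0.680 × 985 × (2180 − 24.1) × 12.8 / [2210 × (1 + 0.0812 × 12.8)] = 1.85×10^7 / 4507 = 4101 m³.

V ≈ 4100 m³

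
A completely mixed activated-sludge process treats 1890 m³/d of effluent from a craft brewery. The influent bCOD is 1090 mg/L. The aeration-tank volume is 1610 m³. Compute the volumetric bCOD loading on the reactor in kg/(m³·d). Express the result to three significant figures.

Applied bCOD load per unit volume = Q·S₀/V = (1890 × 1090/1000)/1610 = 1.280 kg bCOD·m⁻³·d⁻¹.

L_v ≈ 1.28 kg bCOD/(m³·d)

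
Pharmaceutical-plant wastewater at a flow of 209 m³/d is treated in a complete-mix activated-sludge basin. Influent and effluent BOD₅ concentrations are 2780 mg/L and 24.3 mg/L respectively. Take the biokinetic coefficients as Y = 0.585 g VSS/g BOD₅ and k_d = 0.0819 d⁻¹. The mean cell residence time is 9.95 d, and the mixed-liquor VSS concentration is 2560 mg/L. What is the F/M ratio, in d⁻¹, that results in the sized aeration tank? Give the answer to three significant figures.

Steady-state biomass mass balance: V·X·(1 + k_d·θ_c) = Y·Q·(S₀ − S)·θ_c, so V = 0.585 × 209 × (2780 − 24.3) × 9.95 / [2560 × (1 + 0.0819 × 9.95)] = 3.35×10^6 / 4646 = 721.5 m³.
Food-to-microorganism ratio F/M = Q S₀ / (V X) = 209 × 2780 / (721.5 × 2560) = 0.3145 d⁻¹.

F/M ≈ 0.315 d⁻¹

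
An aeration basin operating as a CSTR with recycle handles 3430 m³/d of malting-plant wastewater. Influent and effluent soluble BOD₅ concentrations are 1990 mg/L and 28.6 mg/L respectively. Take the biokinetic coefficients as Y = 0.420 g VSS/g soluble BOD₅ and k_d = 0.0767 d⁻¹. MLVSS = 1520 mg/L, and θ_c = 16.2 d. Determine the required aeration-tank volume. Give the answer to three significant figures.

Rearranging the biomass balance for a CMAS with decay, V = Y·Q·ΔS·θ_c / [X·(1+k_d θ_c)] = 0.420 × 3430 × (1990 − 28.6) × 16.2 / [1520 × (1 + 0.0767 × 16.2)] = 4.58×10^7 / 3409 = 13429 m³.

V ≈ 13400 m³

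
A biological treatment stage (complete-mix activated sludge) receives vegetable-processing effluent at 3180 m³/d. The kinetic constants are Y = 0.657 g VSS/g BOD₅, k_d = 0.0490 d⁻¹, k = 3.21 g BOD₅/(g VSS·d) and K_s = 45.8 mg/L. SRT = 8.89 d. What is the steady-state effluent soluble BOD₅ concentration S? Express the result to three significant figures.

For a completely mixed reactor with recycle the Lawrence–McCarty relation gives S = K_s·(1 + k_d·θ_c) / [θ_c·(Y·k − k_d) − 1] = 45.8 × (1 + 0.0490 × 8.89) / [8.89 × (0.657 × 3.21 − 0.0490) − 1] = 65.75 / 17.31 = 3.798 mg/L.

S ≈ 3.80 mg/L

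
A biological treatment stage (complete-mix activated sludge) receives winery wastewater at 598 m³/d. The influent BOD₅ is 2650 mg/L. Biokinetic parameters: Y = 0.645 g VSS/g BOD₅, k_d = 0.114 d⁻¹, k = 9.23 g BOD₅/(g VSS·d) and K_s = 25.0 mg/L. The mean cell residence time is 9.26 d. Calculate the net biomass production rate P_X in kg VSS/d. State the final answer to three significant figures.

Effluent substrate depends only on kinetics and SRT: S = K_s(1 + k_d θ_c) / [θ_c(Yk − k_d) − 1] = 25.0 × (1 + 0.114 × 9.26) / [9.26 × (0.645 × 9.23 − 0.114) − 1] = 51.39 / 53.07 = 0.9683 mg/L.
Y_obs = Y / (1 + k_d θ_c) = 0.645 / (1 + 0.114 × 9.26) = 0.645 / 2.056 = 0.3138.
Mass of BOD₅ removed per day: Q(S₀ − S) = 598 × 2649 g/m³ = 1584 kg/d.
Biomass produced: P_X = Y_obs·Q·ΔS = 0.3138 × 1584 ≈ 497.1 kg VSS/d.

P_X ≈ 497 kg VSS/d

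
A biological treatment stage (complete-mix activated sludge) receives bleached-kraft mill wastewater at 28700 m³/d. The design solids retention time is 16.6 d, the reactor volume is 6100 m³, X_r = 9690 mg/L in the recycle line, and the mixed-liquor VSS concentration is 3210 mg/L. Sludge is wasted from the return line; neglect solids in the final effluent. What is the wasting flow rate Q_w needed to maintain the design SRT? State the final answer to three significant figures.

Wasting from the return line (neglecting effluent solids): Q_w = V·X / (θ_c·X_r) = 6100 × 3210 / (16.6 × 9690) = 121.7 m³/d.

Q_w ≈ 122 m³/d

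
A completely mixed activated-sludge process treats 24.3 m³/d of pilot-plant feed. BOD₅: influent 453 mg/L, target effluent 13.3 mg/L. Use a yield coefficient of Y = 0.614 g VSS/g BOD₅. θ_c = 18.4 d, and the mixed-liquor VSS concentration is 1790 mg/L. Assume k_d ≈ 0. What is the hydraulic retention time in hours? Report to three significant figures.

τ ≈ 66.6 h

Biomass mass balance (decay neglected): V·X = Y·Q·(S₀ − S)·θ_c, so V = 0.614 × 24.3 × (453 − 13.3) × 18.4 / 1790 = 67.44 m³.
HRT = V/Q = 67.44 m³ / 24.3 m³·d⁻¹ = 2.775 d × 24 = 66.60 h.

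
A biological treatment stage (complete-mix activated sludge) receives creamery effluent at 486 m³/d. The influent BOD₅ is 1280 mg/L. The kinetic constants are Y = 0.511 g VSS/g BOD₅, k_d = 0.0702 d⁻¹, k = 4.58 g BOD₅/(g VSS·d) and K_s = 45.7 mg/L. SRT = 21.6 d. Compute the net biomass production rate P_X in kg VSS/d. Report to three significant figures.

From the Monod/SRT balance for a CMAS, S = K_s·(1+k_d θ_c)/[θ_c·(Y k − k_d) − 1] = 45.7 × (1 + 0.0702 × 21.6) / [21.6 × (0.511 × 4.58 − 0.0702) − 1] = 115.0 / 48.04 = 2.394 mg/L.
Correct the yield for decay: Y_obs = Y/(1 + k_d θ_c) = 0.511 / (1 + 0.0702 × 21.6) = 0.511 / 2.516 = 0.2031.
Substrate removed = Q·(S₀ − S) = 486 m³/d × (1280 − 2.39) g/m³ = 6.21×10^5 g/d = 620.9 kg/d.
P_X = Y_obs · Q(S₀ − S) = 0.2031 × 620.9 = 126.1 kg VSS/d.

P_X ≈ 126 kg VSS/d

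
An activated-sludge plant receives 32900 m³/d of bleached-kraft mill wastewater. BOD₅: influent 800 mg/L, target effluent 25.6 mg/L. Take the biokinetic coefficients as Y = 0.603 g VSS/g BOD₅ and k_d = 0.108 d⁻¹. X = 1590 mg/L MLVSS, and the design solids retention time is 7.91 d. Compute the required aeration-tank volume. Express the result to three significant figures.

V ≈ 41200 m³

From the SRT design equation V = Y Q (S₀−S) θ_c / [X (1 + k_d θ_c)] = 0.603 × 32900 × (800 − 25.6) × 7.91 / [1590 × (1 + 0.108 × 7.91)] = 1.22×10^8 / 2948 = 41218 m³.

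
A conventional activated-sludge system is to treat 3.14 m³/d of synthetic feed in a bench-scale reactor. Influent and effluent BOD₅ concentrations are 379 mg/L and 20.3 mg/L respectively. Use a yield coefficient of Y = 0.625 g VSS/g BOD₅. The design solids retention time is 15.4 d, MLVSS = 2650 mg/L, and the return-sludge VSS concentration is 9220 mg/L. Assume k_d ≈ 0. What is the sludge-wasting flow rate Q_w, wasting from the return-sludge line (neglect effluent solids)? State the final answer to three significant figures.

With k_d = 0 the design equation reduces to V = Y Q (S₀−S) θ_c / X = 0.625 × 3.14 × (379 − 20.3) × 15.4 / 2650 = 4.091 m³.
Wasting from the return line (neglecting effluent solids): Q_w = V·X / (θ_c·X_r) = 4.091 × 2650 / (15.4 × 9220) = 0.07635 m³/d.

Q_w ≈ 0.0764 m³/d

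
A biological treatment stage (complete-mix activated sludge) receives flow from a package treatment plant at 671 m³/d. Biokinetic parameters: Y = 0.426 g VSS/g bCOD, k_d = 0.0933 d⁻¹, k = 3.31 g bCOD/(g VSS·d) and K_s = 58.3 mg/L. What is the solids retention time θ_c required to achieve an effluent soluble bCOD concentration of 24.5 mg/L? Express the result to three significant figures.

θ_c ≈ 3.09 d

Specific growth rate at S = 24.5 mg/L: μ = YkS/(K_s+S) = 0.426·3.31·24.5/(58.3+24.5) = 0.4172 d⁻¹.
1/θ_c = 0.4172 − 0.0933 = 0.3239 d⁻¹, so θ_c = 3.087 d.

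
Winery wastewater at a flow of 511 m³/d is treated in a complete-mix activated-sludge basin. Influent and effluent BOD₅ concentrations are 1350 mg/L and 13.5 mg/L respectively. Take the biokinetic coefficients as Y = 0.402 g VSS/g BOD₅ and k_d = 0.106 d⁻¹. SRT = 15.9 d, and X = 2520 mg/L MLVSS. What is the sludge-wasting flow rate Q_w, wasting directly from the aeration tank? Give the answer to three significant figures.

Steady-state biomass mass balance: V·X·(1 + k_d·θ_c) = Y·Q·(S₀ − S)·θ_c, so V = 0.402 × 511 × (1350 − 13.5) × 15.9 / [2520 × (1 + 0.106 × 15.9)] = 4.37×10^6 / 6767 = 645.1 m³.
With mixed-liquor wasting, θ_c = V/Q_w, so Q_w = V/θ_c = 645.1/15.9 = 40.57 m³/d.

Q_w ≈ 40.6 m³/d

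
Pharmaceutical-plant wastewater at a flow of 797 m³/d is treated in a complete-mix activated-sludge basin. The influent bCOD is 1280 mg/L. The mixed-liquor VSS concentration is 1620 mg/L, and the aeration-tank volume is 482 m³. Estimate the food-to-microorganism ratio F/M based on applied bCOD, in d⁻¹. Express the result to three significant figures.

F/M ≈ 1.31 d⁻¹

F/M = Q·S₀ / (V·X) = 797 × 1280 / (482.0 × 1620) = 1.306 g bCOD·(g VSS·d)⁻¹.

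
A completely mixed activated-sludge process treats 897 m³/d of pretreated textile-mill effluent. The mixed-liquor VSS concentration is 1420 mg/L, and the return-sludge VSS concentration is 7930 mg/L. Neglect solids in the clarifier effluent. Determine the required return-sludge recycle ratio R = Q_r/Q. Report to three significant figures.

R ≈ 0.218

Solids balance on the clarifier gives (1+R)X = R·X_r, so R = X/(X_r − X) = 1420 / (7930 − 1420) = 0.2181.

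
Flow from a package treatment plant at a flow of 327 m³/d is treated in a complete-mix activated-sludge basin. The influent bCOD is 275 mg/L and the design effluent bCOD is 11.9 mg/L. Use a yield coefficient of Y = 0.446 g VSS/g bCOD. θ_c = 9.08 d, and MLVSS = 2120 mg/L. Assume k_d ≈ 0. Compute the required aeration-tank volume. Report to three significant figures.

V ≈ 164 m³

Biomass mass balance (decay neglected): V·X = Y·Q·(S₀ − S)·θ_c, so V = 0.446 × 327 × (275 − 11.9) × 9.08 / 2120 = 164.3 m³.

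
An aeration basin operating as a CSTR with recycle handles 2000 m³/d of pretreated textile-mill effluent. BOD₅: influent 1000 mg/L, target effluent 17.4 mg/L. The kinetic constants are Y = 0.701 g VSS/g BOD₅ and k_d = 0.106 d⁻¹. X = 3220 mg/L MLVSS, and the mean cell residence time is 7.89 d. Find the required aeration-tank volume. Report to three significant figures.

Rearranging the biomass balance for a CMAS with decay, V = Y·Q·ΔS·θ_c / [X·(1+k_d θ_c)] = 0.701 × 2000 × (1000 − 17.4) × 7.89 / [3220 × (1 + 0.106 × 7.89)] = 1.09×10^7 / 5913 = 1838 m³.

V ≈ 1840 m³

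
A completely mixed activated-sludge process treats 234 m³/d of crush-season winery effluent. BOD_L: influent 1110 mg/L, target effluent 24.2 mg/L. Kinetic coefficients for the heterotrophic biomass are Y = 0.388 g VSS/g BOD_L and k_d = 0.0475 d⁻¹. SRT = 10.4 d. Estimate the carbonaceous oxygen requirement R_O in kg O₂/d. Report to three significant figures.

Correct the yield for decay: Y_obs = Y/(1 + k_d θ_c) = 0.388 / (1 + 0.0475 × 10.4) = 0.388 / 1.494 = 0.2597.
Substrate removed = Q·(S₀ − S) = 234 m³/d × (1110 − 24.2) g/m³ = 2.54×10^5 g/d = 254.1 kg/d.
P_X = Y_obs·Q·(S₀ − S) = 0.2597 × 254.1 = 65.99 kg VSS/d.
Carbonaceous O₂ demand = substrate oxidised − cell-mass equivalent = 254.1 − 1.42 × 65.99 = 160.4 kg O₂/d.

R_O ≈ 160 kg O₂/d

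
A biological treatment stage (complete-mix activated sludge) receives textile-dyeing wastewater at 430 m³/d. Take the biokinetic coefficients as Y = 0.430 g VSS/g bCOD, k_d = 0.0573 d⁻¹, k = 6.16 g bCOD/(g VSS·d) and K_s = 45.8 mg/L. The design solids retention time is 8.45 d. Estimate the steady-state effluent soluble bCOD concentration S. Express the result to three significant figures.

S ≈ 3.25 mg/L

From the Monod/SRT balance for a CMAS, S = K_s·(1+k_d θ_c)/[θ_c·(Y k − k_d) − 1] = 45.8 × (1 + 0.0573 × 8.45) / [8.45 × (0.430 × 6.16 − 0.0573) − 1] = 67.98 / 20.90 = 3.253 mg/L.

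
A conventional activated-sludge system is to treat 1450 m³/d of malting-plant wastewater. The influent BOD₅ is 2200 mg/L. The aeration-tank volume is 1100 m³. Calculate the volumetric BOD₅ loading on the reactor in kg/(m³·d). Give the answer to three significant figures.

L_v ≈ 2.90 kg BOD₅/(m³·d)

L_v = Q S₀ / V = 1450 × 2200 × 10⁻³ / 1100 = 2.900 kg/(m³·d).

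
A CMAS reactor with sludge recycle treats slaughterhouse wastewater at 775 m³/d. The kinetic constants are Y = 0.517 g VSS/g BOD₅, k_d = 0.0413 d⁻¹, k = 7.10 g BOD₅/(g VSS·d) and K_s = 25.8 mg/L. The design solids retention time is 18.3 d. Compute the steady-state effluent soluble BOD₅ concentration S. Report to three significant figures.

For a completely mixed reactor with recycle the Lawrence–McCarty relation gives S = K_s·(1 + k_d·θ_c) / [θ_c·(Y·k − k_d) − 1] = 25.8 × (1 + 0.0413 × 18.3) / [18.3 × (0.517 × 7.10 − 0.0413) − 1] = 45.30 / 65.42 = 0.6925 mg/L.

S ≈ 0.692 mg/L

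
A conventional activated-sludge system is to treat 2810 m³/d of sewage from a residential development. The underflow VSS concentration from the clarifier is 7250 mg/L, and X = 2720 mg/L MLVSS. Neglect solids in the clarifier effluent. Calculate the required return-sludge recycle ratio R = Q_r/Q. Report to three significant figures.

Mass balance around the secondary clarifier (neglecting effluent solids): R = X / (X_r − X) = 2720 / (7250 − 2720) = 0.6004.

R ≈ 0.600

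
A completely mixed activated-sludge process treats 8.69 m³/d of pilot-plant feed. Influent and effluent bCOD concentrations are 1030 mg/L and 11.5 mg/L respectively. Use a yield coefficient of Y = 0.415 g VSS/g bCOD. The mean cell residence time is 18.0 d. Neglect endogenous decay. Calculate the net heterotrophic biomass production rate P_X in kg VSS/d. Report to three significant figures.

P_X ≈ 3.67 kg VSS/d

No decay correction is needed, so Y_obs = Y = 0.415.
Q·(S₀ − S) = 8.69 × (1030 − 11.5) × 10⁻³ = 8.851 kg/d removed.
P_X = Y_obs · Q(S₀ − S) = 0.4150 × 8.851 = 3.673 kg VSS/d.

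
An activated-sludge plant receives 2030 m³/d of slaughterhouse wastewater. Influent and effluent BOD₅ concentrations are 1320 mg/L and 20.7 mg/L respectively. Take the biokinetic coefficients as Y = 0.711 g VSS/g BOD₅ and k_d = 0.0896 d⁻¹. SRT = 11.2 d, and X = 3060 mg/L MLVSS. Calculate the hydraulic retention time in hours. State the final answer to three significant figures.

Steady-state biomass mass balance: V·X·(1 + k_d·θ_c) = Y·Q·(S₀ − S)·θ_c, so V = 0.711 × 2030 × (1320 − 20.7) × 11.2 / [3060 × (1 + 0.0896 × 11.2)] = 2.1×10^7 / 6131 = 3426 m³.
Hydraulic retention time τ = V/Q = 3426 / 2030 = 1.688 d = 40.50 h.

τ ≈ 40.5 h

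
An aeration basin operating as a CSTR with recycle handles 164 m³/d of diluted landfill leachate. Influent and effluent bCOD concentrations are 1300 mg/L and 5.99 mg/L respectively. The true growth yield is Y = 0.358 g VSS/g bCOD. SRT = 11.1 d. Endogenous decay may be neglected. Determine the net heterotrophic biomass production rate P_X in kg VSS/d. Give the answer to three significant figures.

Since k_d ≈ 0, Y_obs = Y = 0.358 g VSS/g bCOD.
Q·(S₀ − S) = 164 × (1300 − 5.99) × 10⁻³ = 212.2 kg/d removed.
P_X = Y_obs · Q(S₀ − S) = 0.3580 × 212.2 = 75.97 kg VSS/d.

P_X ≈ 76.0 kg VSS/d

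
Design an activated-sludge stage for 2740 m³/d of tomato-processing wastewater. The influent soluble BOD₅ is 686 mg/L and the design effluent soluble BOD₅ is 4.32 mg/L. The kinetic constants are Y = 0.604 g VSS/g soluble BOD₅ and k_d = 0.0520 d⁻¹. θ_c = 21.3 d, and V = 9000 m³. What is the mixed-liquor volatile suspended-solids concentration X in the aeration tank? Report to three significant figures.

X = Y·Q·ΔS·θ_c / [V·(1 + k_d θ_c)] = 0.604 × 2740 × (686 − 4.32) × 21.3 / [9000 × (1 + 0.0520 × 21.3)] = 1267 mg/L.

X ≈ 1270 mg/L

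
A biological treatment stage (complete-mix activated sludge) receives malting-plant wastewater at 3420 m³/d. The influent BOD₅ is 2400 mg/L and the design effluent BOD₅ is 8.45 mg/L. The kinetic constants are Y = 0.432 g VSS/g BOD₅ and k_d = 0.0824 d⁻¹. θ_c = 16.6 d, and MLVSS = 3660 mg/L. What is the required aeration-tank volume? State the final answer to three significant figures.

Steady-state biomass mass balance: V·X·(1 + k_d·θ_c) = Y·Q·(S₀ − S)·θ_c, so V = 0.432 × 3420 × (2400 − 8.45) × 16.6 / [3660 × (1 + 0.0824 × 16.6)] = 5.87×10^7 / 8666 = 6768 m³.

V ≈ 6770 m³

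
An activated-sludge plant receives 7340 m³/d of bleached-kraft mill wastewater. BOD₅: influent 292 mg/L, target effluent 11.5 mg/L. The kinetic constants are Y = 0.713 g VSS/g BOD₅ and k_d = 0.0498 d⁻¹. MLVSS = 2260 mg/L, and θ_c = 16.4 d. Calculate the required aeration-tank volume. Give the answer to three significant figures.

Steady-state biomass mass balance: V·X·(1 + k_d·θ_c) = Y·Q·(S₀ − S)·θ_c, so V = 0.713 × 7340 × (292 − 11.5) × 16.4 / [2260 × (1 + 0.0498 × 16.4)] = 2.41×10^7 / 4106 = 5864 m³.

V ≈ 5860 m³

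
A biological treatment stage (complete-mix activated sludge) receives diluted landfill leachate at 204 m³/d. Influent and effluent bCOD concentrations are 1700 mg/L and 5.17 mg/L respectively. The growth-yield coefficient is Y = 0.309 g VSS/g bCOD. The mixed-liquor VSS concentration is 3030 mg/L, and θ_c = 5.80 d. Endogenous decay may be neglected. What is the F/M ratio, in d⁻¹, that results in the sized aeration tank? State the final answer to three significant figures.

With k_d = 0 the design equation reduces to V = Y Q (S₀−S) θ_c / X = 0.309 × 204 × (1700 − 5.17) × 5.80 / 3030 = 204.5 m³.
F/M = Q·S₀ / (V·X) = 204 × 1700 / (204.5 × 3030) = 0.5597 g bCOD·(g VSS·d)⁻¹.

F/M ≈ 0.560 d⁻¹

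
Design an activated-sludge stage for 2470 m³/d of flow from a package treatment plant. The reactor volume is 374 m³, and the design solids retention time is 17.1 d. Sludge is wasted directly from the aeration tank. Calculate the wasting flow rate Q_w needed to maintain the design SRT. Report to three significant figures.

Q_w ≈ 21.9 m³/d

For wasting at MLVSS concentration, Q_w = V/θ_c = 374.0/17.1 = 21.87 m³/d.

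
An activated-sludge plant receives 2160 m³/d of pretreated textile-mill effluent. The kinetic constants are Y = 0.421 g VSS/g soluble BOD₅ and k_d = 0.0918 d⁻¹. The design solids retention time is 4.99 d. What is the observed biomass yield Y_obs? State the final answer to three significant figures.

Correct the yield for decay: Y_obs = Y/(1 + k_d θ_c) = 0.421 / (1 + 0.0918 × 4.99) = 0.421 / 1.458 = 0.2887.

Y_obs ≈ 0.289 g VSS/g soluble BOD₅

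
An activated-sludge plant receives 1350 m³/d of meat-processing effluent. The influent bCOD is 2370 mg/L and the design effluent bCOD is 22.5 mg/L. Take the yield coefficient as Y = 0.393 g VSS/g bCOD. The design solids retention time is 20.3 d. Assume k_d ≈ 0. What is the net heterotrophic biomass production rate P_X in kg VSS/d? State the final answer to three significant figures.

No decay correction is needed, so Y_obs = Y = 0.393.
Q·(S₀ − S) = 1350 × (2370 − 22.5) × 10⁻³ = 3169 kg/d removed.
Net biomass production P_X = Y_obs × Q·(S₀ − S) = 0.3930 × 3169 = 1245 kg VSS/d.

P_X ≈ 1250 kg VSS/d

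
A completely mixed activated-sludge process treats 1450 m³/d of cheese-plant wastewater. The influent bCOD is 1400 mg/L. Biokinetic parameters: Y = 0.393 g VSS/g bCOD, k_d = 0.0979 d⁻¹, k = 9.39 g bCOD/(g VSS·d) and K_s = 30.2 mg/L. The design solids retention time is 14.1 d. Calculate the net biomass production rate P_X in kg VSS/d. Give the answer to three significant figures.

For a completely mixed reactor with recycle the Lawrence–McCarty relation gives S = K_s·(1 + k_d·θ_c) / [θ_c·(Y·k − k_d) − 1] = 30.2 × (1 + 0.0979 × 14.1) / [14.1 × (0.393 × 9.39 − 0.0979) − 1] = 71.89 / 49.65 = 1.448 mg/L.
The observed yield is Y_obs = Y/(1 + k_d·θ_c) = 0.393 / (1 + 0.0979 × 14.1) = 0.393 / 2.380 = 0.1651 g VSS per g bCOD removed.
ΔS = 1400 − 1.45 = 1399 mg/L, so the substrate removal rate is 1450 × 1399/1000 = 2028 kg bCOD/d.
Biomass produced: P_X = Y_obs·Q·ΔS = 0.1651 × 2028 ≈ 334.8 kg VSS/d.

P_X ≈ 335 kg VSS/d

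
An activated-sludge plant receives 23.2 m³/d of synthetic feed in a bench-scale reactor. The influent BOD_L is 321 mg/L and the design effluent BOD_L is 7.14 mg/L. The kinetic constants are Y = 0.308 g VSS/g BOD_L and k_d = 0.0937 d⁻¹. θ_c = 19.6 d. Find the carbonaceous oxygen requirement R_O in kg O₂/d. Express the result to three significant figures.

Correct the yield for decay: Y_obs = Y/(1 + k_d θ_c) = 0.308 / (1 + 0.0937 × 19.6) = 0.308 / 2.837 = 0.1086.
Mass of BOD_L removed per day: Q(S₀ − S) = 23.2 × 313.9 g/m³ = 7.282 kg/d.
Biomass synthesised: P_X = Y_obs × 7.282 = 0.7907 kg VSS/d.
R_O = Q·(S₀ − S) − 1.42·P_X = 7.282 − 1.42 × 0.7907 = 6.159 kg O₂/d.

R_O ≈ 6.16 kg O₂/d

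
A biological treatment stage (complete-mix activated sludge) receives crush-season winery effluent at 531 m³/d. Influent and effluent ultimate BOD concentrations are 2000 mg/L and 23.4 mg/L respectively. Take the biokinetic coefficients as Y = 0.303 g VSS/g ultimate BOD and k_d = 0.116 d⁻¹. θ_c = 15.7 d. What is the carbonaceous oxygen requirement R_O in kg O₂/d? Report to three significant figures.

Observed yield with endogenous decay: Y_obs = Y / (1 + k_d·θ_c) = 0.303 / (1 + 0.116 × 15.7) = 0.303 / 2.821 = 0.1074 g VSS/g ultimate BOD.
Substrate removed = Q·(S₀ − S) = 531 m³/d × (2000 − 23.4) g/m³ = 1.05×10^6 g/d = 1050 kg/d.
Biomass synthesised: P_X = Y_obs × 1050 = 112.7 kg VSS/d.
R_O = Q·ΔS − 1.42 P_X = 1050 − 160.1 = 889.5 kg O₂/d.

R_O ≈ 890 kg O₂/d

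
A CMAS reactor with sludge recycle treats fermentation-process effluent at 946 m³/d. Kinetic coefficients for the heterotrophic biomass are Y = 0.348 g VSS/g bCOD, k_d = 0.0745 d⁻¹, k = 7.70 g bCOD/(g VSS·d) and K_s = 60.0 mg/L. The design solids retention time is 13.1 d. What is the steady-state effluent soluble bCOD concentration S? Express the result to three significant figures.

For a completely mixed reactor with recycle the Lawrence–McCarty relation gives S = K_s·(1 + k_d·θ_c) / [θ_c·(Y·k − k_d) − 1] = 60.0 × (1 + 0.0745 × 13.1) / [13.1 × (0.348 × 7.70 − 0.0745) − 1] = 118.6 / 33.13 = 3.579 mg/L.

S ≈ 3.58 mg/L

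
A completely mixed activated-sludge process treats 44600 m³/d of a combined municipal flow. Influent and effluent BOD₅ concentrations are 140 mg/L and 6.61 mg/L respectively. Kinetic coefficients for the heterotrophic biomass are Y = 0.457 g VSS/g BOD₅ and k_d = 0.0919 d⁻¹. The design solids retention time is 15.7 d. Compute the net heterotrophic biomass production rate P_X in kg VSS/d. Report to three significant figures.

Observed yield with endogenous decay: Y_obs = Y / (1 + k_d·θ_c) = 0.457 / (1 + 0.0919 × 15.7) = 0.457 / 2.443 = 0.1871 g VSS/g BOD₅.
ΔS = 140 − 6.61 = 133.4 mg/L, so the substrate removal rate is 44600 × 133.4/1000 = 5949 kg BOD₅/d.
Biomass produced: P_X = Y_obs·Q·ΔS = 0.1871 × 5949 ≈ 1113 kg VSS/d.

P_X ≈ 1110 kg VSS/d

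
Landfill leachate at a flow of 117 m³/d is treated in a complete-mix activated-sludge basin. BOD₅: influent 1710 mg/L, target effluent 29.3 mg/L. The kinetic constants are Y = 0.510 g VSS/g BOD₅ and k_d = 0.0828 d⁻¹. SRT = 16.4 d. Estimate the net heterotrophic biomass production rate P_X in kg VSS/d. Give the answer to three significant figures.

The observed yield is Y_obs = Y/(1 + k_d·θ_c) = 0.510 / (1 + 0.0828 × 16.4) = 0.510 / 2.358 = 0.2163 g VSS per g BOD₅ removed.
ΔS = 1710 − 29.3 = 1681 mg/L, so the substrate removal rate is 117 × 1681/1000 = 196.6 kg BOD₅/d.
So the net sludge growth is P_X = 0.2163 × 196.6 = 42.53 kg VSS/d.

P_X ≈ 42.5 kg VSS/d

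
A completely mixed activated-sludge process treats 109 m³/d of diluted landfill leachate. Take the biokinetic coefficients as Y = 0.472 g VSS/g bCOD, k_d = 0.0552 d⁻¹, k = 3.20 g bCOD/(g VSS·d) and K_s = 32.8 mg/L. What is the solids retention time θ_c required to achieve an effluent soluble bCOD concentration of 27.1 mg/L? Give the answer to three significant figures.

Specific growth rate at S = 27.1 mg/L: μ = YkS/(K_s+S) = 0.472·3.20·27.1/(32.8+27.1) = 0.6833 d⁻¹.
Then 1/θ_c = μ − k_d = 0.6833 − 0.0552 = 0.6281 d⁻¹, giving θ_c = 1.592 d.

θ_c ≈ 1.59 d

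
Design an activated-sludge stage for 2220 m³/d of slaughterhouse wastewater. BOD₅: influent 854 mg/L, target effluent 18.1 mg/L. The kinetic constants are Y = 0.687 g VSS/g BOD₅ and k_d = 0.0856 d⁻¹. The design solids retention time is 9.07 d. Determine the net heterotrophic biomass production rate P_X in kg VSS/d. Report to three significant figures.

P_X ≈ 718 kg VSS/d

Observed yield with endogenous decay: Y_obs = Y / (1 + k_d·θ_c) = 0.687 / (1 + 0.0856 × 9.07) = 0.687 / 1.776 = 0.3867 g VSS/g BOD₅.
ΔS = 854 − 18.1 = 835.9 mg/L, so the substrate removal rate is 2220 × 835.9/1000 = 1856 kg BOD₅/d.
Biomass produced: P_X = Y_obs·Q·ΔS = 0.3867 × 1856 ≈ 717.7 kg VSS/d.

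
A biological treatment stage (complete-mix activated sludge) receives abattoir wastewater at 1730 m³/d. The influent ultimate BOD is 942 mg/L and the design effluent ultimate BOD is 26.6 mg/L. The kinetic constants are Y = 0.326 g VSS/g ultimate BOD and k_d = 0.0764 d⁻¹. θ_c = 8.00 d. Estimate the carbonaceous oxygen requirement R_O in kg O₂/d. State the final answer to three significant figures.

R_O ≈ 1130 kg O₂/d

The observed yield is Y_obs = Y/(1 + k_d·θ_c) = 0.326 / (1 + 0.0764 × 8.00) = 0.326 / 1.611 = 0.2023 g VSS per g ultimate BOD removed.
ΔS = 942 − 26.6 = 915.4 mg/L, so the substrate removal rate is 1730 × 915.4/1000 = 1584 kg ultimate BOD/d.
Net sludge production P_X = 0.2023 × 1584 = 320.4 kg VSS/d.
Carbonaceous O₂ demand = substrate oxidised − cell-mass equivalent = 1584 − 1.42 × 320.4 = 1129 kg O₂/d.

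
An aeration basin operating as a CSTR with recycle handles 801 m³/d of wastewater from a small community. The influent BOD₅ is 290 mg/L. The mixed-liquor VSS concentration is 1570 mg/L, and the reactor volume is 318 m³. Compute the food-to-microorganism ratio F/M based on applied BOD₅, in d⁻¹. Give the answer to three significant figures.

F/M ≈ 0.465 d⁻¹

F/M = Q·S₀ / (V·X) = 801 × 290 / (318.0 × 1570) = 0.4653 g BOD₅·(g VSS·d)⁻¹.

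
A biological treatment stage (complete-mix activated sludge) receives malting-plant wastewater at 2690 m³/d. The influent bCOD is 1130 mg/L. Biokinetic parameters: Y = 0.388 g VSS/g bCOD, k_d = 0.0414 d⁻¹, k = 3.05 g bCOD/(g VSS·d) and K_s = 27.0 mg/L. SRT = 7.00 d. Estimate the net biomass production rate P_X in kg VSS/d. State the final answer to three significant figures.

P_X ≈ 910 kg VSS/d

Effluent substrate depends only on kinetics and SRT: S = K_s(1 + k_d θ_c) / [θ_c(Yk − k_d) − 1] = 27.0 × (1 + 0.0414 × 7.00) / [7.00 × (0.388 × 3.05 − 0.0414) − 1] = 34.82 / 6.994 = 4.979 mg/L.
Correct the yield for decay: Y_obs = Y/(1 + k_d θ_c) = 0.388 / (1 + 0.0414 × 7.00) = 0.388 / 1.290 = 0.3008.
Substrate removed = Q·(S₀ − S) = 2690 m³/d × (1130 − 4.98) g/m³ = 3.03×10^6 g/d = 3026 kg/d.
P_X = Y_obs · Q(S₀ − S) = 0.3008 × 3026 = 910.4 kg VSS/d.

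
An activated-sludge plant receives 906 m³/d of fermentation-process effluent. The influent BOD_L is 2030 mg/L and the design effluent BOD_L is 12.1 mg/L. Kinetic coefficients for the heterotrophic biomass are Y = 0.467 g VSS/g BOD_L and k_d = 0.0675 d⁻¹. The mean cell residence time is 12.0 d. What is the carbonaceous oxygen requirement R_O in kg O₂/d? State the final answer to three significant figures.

Y_obs = Y / (1 + k_d θ_c) = 0.467 / (1 + 0.0675 × 12.0) = 0.467 / 1.810 = 0.2580.
Q·(S₀ − S) = 906 × (2030 − 12.1) × 10⁻³ = 1828 kg/d removed.
P_X = Y_obs·Q·(S₀ − S) = 0.2580 × 1828 = 471.7 kg VSS/d.
Carbonaceous O₂ demand = substrate oxidised − cell-mass equivalent = 1828 − 1.42 × 471.7 = 1158 kg O₂/d.

R_O ≈ 1160 kg O₂/d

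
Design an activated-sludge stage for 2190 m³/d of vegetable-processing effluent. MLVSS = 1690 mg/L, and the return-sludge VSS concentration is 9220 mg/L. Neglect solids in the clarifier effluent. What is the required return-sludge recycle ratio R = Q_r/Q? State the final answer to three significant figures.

R ≈ 0.224

R = Q_r/Q = X/(X_r − X) = 1690 / (9220 − 1690) = 0.2244.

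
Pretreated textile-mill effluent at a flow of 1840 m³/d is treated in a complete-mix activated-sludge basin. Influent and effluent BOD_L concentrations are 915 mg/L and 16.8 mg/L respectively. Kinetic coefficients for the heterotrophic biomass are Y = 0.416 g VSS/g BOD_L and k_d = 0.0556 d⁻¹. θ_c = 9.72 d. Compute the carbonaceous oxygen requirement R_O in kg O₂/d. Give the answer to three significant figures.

Observed yield with endogenous decay: Y_obs = Y / (1 + k_d·θ_c) = 0.416 / (1 + 0.0556 × 9.72) = 0.416 / 1.540 = 0.2701 g VSS/g BOD_L.
Substrate removed = Q·(S₀ − S) = 1840 m³/d × (915 − 16.8) g/m³ = 1.65×10^6 g/d = 1653 kg/d.
P_X = Y_obs·Q·(S₀ − S) = 0.2701 × 1653 = 446.3 kg VSS/d.
Carbonaceous O₂ demand = substrate oxidised − cell-mass equivalent = 1653 − 1.42 × 446.3 = 1019 kg O₂/d.

R_O ≈ 1020 kg O₂/d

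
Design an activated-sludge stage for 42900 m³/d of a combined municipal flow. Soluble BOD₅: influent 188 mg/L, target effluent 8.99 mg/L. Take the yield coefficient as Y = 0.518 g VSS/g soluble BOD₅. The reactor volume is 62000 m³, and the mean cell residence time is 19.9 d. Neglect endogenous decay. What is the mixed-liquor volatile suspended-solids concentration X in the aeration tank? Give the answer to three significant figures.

X ≈ 1280 mg/L

From V·X = Y·Q·(S₀ − S)·θ_c (decay neglected): X = 0.518 × 42900 × (188 − 8.99) × 19.9 / 62000 = 1277 mg/L.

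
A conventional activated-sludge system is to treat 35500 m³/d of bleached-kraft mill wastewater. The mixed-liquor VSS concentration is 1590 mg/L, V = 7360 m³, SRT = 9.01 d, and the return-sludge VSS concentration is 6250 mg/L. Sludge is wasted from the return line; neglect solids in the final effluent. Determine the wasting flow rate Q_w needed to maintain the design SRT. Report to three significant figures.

Q_w ≈ 208 m³/d

Q_w = (V·X)/(θ_c X_r) = 7360 × 1590 / (9.01 × 6250) = 207.8 m³/d.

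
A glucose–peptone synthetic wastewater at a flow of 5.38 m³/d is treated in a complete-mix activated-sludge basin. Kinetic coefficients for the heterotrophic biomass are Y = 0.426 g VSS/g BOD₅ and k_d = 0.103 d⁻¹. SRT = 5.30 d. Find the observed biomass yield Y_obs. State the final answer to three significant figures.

Correct the yield for decay: Y_obs = Y/(1 + k_d θ_c) = 0.426 / (1 + 0.103 × 5.30) = 0.426 / 1.546 = 0.2756.

Y_obs ≈ 0.276 g VSS/g BOD₅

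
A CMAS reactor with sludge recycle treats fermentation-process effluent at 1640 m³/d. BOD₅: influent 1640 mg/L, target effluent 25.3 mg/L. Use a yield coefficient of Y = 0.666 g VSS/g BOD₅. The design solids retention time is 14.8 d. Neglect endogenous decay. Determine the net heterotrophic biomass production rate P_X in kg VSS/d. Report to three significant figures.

With endogenous decay neglected, the observed yield equals the true yield: Y_obs = Y = 0.666 g VSS/g BOD₅.
ΔS = 1640 − 25.3 = 1615 mg/L, so the substrate removal rate is 1640 × 1615/1000 = 2648 kg BOD₅/d.
So the net sludge growth is P_X = 0.6660 × 2648 = 1764 kg VSS/d.

P_X ≈ 1760 kg VSS/d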